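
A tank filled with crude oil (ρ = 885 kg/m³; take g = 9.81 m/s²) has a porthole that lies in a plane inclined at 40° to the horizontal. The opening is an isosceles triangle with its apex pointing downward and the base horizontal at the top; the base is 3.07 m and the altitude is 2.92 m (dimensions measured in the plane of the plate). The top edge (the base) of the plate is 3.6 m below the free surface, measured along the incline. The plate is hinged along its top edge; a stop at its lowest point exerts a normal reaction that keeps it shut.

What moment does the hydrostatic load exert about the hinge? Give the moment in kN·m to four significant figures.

M ≈ 123.2 kN·m

γ = ρg = 885 × 9.81 / 1000 = 8.68185 kN/m³.
Let θ = 40° be the plate's angle to the horizontal; measure y along the incline from where the plane meets the free surface. Vertical depth h = y·sinθ with sinθ = 0.642788.
With the apex down, the centroid sits h/3 = 2.92/3 = 0.973333 m below the base (the top edge), so y_c = 3.6 + 0.973333 = 4.57333 m and h_c = 4.57333 × 0.642788 = 2.93968 m.
A = ½ × 3.07 × 2.92 = 4.4822 m².
Resultant F = γ·h_c·A = 8.68185 × 2.93968 × 4.4822 = 114.394 kN.
I_c = b·h³/36 = 3.07 × 2.92³/36 = 2.12317 m⁴.
Centre of pressure: y_p = y_c + I_c/(y_c·A) = 4.57333 + 2.12317/(4.57333 × 4.4822) = 4.57333 + 0.103576 = 4.67691 m along the plane.
The resultant acts 0.973333 + 0.103576 = 1.07691 m (along the plate) below the hinge at the top edge, so the moment about the hinge is M = F × 1.07691 = 114.394 × 1.07691 = 123.192 kN·m.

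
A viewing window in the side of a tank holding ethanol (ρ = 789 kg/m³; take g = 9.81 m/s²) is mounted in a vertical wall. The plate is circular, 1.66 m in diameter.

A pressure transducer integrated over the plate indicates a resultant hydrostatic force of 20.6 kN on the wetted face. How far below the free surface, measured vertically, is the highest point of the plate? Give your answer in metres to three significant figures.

γ = ρg = 789 × 9.81 / 1000 = 7.74009 kN/m³.
A = π(0.83)² = 2.16424 m².
From F = γ·h_c·A, the centroid depth is h_c = 20.6/(7.74009 × 2.16424) = 1.22975 m.
The centroid is at the centre, 0.83 m below the top of the plate, so the highest point sits at h_top = 1.22975 − 0.83 = 0.39975 m below the surface.

d_top ≈ 0.400 m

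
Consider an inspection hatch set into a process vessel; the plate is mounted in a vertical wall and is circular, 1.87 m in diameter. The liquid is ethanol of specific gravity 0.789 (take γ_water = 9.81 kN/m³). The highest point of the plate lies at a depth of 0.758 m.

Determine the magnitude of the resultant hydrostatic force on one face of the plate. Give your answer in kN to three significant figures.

γ = 0.789 × 9.81 = 7.74009 kN/m³.
The centroid is at the centre, 0.935 m below the top of the plate, so the centroid depth is h_c = 0.758 + 0.935 = 1.693 m.
A = π(0.935)² = 2.74646 m².
Resultant F = γ·h_c·A = 7.74009 × 1.693 × 2.74646 = 35.9895 kN.

F ≈ 36.0 kN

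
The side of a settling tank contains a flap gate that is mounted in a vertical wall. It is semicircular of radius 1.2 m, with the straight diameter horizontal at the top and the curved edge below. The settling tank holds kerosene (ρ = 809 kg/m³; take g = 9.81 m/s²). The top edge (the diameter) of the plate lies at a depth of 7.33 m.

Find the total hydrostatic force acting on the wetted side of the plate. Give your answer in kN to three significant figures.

F ≈ 141 kN

γ = ρg = 809 × 9.81 / 1000 = 7.93629 kN/m³.
The centroid of a semicircle lies 4r/(3π) = 0.509296 m from the diameter, here below the top edge, so the centroid depth is h_c = 7.33 + 0.509296 = 7.8393 m.
A = πr²/2 = π × 1.2²/2 = 2.26195 m².
Resultant F = γ·h_c·A = 7.93629 × 7.8393 × 2.26195 = 140.727 kN.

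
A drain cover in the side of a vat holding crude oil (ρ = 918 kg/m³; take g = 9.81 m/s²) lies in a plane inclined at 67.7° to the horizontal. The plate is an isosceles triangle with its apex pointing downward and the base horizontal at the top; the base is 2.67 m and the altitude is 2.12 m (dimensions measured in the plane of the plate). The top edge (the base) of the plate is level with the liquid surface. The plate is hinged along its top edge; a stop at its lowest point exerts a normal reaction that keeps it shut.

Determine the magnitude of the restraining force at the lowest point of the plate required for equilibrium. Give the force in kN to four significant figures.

γ = ρg = 918 × 9.81 / 1000 = 9.00558 kN/m³.
Let θ = 67.7° be the plate's angle to the horizontal; measure y along the incline from where the plane meets the free surface. Vertical depth h = y·sinθ with sinθ = 0.925210.
With the apex down, the centroid sits h/3 = 2.12/3 = 0.706667 m below the base (the top edge), so y_c = 0.706667 m and h_c = 0.706667 × 0.925210 = 0.653815 m.
A = ½ × 2.67 × 2.12 = 2.8302 m².
Resultant F = γ·h_c·A = 9.00558 × 0.653815 × 2.8302 = 16.6642 kN.
I_c = b·h³/36 = 2.67 × 2.12³/36 = 0.706669 m⁴.
Centre of pressure: y_p = y_c + I_c/(y_c·A) = 0.706667 + 0.706669/(0.706667 × 2.8302) = 0.706667 + 0.353333 = 1.06 m along the plane.
The resultant acts 0.706667 + 0.353333 = 1.06 m (along the plate) below the hinge at the top edge, so the moment about the hinge is M = F × 1.06 = 16.6642 × 1.06 = 17.6641 kN·m.
A normal force at the bottom, 2.12 m from the hinge, must supply this moment: P = 17.6641/2.12 = 8.33212 kN.

P ≈ 8.332 kN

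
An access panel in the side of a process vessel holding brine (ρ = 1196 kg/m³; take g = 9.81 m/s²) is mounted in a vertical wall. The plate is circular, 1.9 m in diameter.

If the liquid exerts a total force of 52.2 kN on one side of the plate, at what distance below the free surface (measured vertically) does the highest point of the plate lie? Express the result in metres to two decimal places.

d_top ≈ 0.62 m

γ = ρg = 1196 × 9.81 / 1000 = 11.73276 kN/m³.
A = π(0.95)² = 2.83529 m².
From F = γ·h_c·A, the centroid depth is h_c = 52.2/(11.73276 × 2.83529) = 1.56918 m.
The centroid is at the centre, 0.95 m below the top of the plate, so the highest point sits at h_top = 1.56918 − 0.95 = 0.61918 m below the surface.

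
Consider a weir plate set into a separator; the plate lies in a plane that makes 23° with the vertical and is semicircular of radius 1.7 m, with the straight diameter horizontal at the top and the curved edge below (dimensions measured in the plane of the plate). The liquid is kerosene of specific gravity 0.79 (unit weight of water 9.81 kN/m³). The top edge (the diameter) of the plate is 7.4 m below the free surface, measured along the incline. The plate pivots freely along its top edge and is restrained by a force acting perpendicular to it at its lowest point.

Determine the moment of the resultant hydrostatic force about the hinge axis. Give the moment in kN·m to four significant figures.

γ = 0.79 × 9.81 = 7.7499 kN/m³.
The plate makes 23° with the vertical, i.e. θ = 90° − 23° = 67° to the horizontal. Measuring y along the incline from the free-surface line, vertical depth h = y·sinθ with sinθ = 0.920505.
The centroid of a semicircle lies 4r/(3π) = 0.721502 m from the diameter, here below the top edge, so y_c = 7.4 + 0.721502 = 8.1215 m and h_c = 8.1215 × 0.920505 = 7.47588 m.
A = πr²/2 = π × 1.7²/2 = 4.5396 m².
Resultant F = γ·h_c·A = 7.7499 × 7.47588 × 4.5396 = 263.012 kN.
I_c = (π/8 − 8/(9π))·r⁴ = 0.109757 × 1.7⁴ = 0.916701 m⁴.
Centre of pressure: y_p = y_c + I_c/(y_c·A) = 8.1215 + 0.916701/(8.1215 × 4.5396) = 8.1215 + 0.0248642 = 8.14636 m along the plane.
The resultant acts 0.721502 + 0.0248642 = 0.746366 m (along the plate) below the hinge at the top edge, so the moment about the hinge is M = F × 0.746366 = 263.012 × 0.746366 = 196.303 kN·m.

M ≈ 196.3 kN·m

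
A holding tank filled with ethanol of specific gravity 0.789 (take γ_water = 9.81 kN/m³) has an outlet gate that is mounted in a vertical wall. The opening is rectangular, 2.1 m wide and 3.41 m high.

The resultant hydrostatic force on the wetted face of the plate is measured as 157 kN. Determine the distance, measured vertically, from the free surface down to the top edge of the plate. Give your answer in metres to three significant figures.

d_top ≈ 1.13 m

γ = 0.789 × 9.81 = 7.74009 kN/m³.
A = 2.1 × 3.41 = 7.161 m².
From F = γ·h_c·A, the centroid depth is h_c = 157/(7.74009 × 7.161) = 2.83257 m.
The centroid lies 3.41/2 = 1.705 m below the top edge, so the top edge sits at h_top = 2.83257 − 1.705 = 1.12757 m below the surface.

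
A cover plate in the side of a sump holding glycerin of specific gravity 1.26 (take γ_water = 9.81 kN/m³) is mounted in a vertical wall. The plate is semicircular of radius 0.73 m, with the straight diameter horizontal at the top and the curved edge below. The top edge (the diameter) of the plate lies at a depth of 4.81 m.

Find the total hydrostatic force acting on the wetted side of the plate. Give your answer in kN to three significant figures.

γ = 1.26 × 9.81 = 12.3606 kN/m³.
The centroid of a semicircle lies 4r/(3π) = 0.309822 m from the diameter, here below the top edge, so the centroid depth is h_c = 4.81 + 0.309822 = 5.11982 m.
A = πr²/2 = π × 0.73²/2 = 0.837077 m².
Resultant F = γ·h_c·A = 12.3606 × 5.11982 × 0.837077 = 52.9736 kN.

F ≈ 53.0 kN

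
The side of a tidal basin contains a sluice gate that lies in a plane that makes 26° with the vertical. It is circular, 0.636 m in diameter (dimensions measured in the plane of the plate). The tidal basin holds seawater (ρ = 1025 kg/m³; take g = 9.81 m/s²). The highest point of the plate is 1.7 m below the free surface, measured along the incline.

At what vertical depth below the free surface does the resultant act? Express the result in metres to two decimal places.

γ = ρg = 1025 × 9.81 / 1000 = 10.05525 kN/m³.
The plate makes 26° with the vertical, i.e. θ = 90° − 26° = 64° to the horizontal. Measuring y along the incline from the free-surface line, vertical depth h = y·sinθ with sinθ = 0.898794.
The centroid is at the centre, 0.318 m below the top of the plate, so y_c = 1.7 + 0.318 = 2.018 m and h_c = 2.018 × 0.898794 = 1.81377 m.
A = π(0.318)² = 0.31769 m².
Resultant F = γ·h_c·A = 10.05525 × 1.81377 × 0.31769 = 5.794 kN.
I_c = πr⁴/4 = π × 0.318⁴/4 = 0.00803153 m⁴.
Centre of pressure: y_p = y_c + I_c/(y_c·A) = 2.018 + 0.00803153/(2.018 × 0.31769) = 2.018 + 0.0125278 = 2.03053 m along the plane.
Vertically, h_p = y_p·sinθ = 2.03053 × 0.898794 = 1.82503 m.

h_p = 1.83 m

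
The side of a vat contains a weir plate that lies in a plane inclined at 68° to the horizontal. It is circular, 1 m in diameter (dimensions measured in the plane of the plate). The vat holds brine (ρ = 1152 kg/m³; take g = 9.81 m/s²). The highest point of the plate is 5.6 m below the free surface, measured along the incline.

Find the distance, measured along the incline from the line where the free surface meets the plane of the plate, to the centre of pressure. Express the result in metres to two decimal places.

γ = ρg = 1152 × 9.81 / 1000 = 11.30112 kN/m³.
Let θ = 68° be the plate's angle to the horizontal; measure y along the incline from where the plane meets the free surface. Vertical depth h = y·sinθ with sinθ = 0.927184.
The centroid is at the centre, 0.5 m below the top of the plate, so y_c = 5.6 + 0.5 = 6.1 m and h_c = 6.1 × 0.927184 = 5.65582 m.
A = π(0.5)² = 0.785398 m².
Resultant F = γ·h_c·A = 11.30112 × 5.65582 × 0.785398 = 50.2004 kN.
I_c = πr⁴/4 = π × 0.5⁴/4 = 0.0490874 m⁴.
Centre of pressure: y_p = y_c + I_c/(y_c·A) = 6.1 + 0.0490874/(6.1 × 0.785398) = 6.1 + 0.0102459 = 6.11025 m along the plane.

y_p = 6.11 m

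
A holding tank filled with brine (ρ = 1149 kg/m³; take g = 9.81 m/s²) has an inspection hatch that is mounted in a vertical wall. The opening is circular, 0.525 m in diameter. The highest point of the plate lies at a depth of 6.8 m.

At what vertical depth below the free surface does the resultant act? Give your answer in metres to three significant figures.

γ = ρg = 1149 × 9.81 / 1000 = 11.27169 kN/m³.
The centroid is at the centre, 0.2625 m below the top of the plate, so the centroid depth is h_c = 6.8 + 0.2625 = 7.0625 m.
A = π(0.2625)² = 0.216475 m².
Resultant F = γ·h_c·A = 11.27169 × 7.0625 × 0.216475 = 17.2328 kN.
I_c = πr⁴/4 = π × 0.2625⁴/4 = 0.00372913 m⁴.
Centre of pressure: y_p = y_c + I_c/(y_c·A) = 7.0625 + 0.00372913/(7.0625 × 0.216475) = 7.0625 + 0.00243917 = 7.06494 m along the plane.

h_p = 7.06 m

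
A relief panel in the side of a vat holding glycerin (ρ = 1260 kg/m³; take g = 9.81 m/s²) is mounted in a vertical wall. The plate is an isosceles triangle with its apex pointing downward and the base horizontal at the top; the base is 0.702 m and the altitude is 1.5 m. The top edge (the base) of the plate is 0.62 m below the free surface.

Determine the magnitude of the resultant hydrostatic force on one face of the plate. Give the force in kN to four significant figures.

F ≈ 7.289 kN

γ = ρg = 1260 × 9.81 / 1000 = 12.3606 kN/m³.
With the apex down, the centroid sits h/3 = 1.5/3 = 0.5 m below the base (the top edge), so the centroid depth is h_c = 0.62 + 0.5 = 1.12 m.
A = ½ × 0.702 × 1.5 = 0.5265 m².
Resultant F = γ·h_c·A = 12.3606 × 1.12 × 0.5265 = 7.2888 kN.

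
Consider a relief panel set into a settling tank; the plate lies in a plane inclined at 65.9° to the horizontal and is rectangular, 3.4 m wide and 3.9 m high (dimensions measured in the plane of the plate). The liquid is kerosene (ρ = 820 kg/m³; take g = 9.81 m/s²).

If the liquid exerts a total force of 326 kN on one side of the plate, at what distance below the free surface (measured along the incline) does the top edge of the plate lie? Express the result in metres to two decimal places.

γ = ρg = 820 × 9.81 / 1000 = 8.0442 kN/m³.
A = 3.4 × 3.9 = 13.26 m².
From F = γ·h_c·A, the centroid depth is h_c = 326/(8.0442 × 13.26) = 3.05627 m.
Let θ = 65.9° be the plate's angle to the horizontal; measure y along the incline from where the plane meets the free surface. Vertical depth h = y·sinθ with sinθ = 0.912834.
Along the incline, y_c = h_c/sinθ = 3.05627/0.912834 = 3.34811 m.
The centroid lies 3.9/2 = 1.95 m below the top edge, so the top edge sits at y_top = 3.34811 − 1.95 = 1.39811 m along the incline.

y_top ≈ 1.40 m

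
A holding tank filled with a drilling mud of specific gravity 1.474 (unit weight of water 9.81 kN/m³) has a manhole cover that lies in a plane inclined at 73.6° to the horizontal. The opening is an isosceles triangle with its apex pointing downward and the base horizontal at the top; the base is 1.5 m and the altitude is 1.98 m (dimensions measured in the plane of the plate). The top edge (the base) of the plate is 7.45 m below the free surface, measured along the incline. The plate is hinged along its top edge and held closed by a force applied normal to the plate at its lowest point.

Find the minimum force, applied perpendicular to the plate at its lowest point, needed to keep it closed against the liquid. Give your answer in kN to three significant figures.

γ = 1.474 × 9.81 = 14.45994 kN/m³.
Let θ = 73.6° be the plate's angle to the horizontal; measure y along the incline from where the plane meets the free surface. Vertical depth h = y·sinθ with sinθ = 0.959314.
With the apex down, the centroid sits h/3 = 1.98/3 = 0.66 m below the base (the top edge), so y_c = 7.45 + 0.66 = 8.11 m and h_c = 8.11 × 0.959314 = 7.78004 m.
A = ½ × 1.5 × 1.98 = 1.485 m².
Resultant F = γ·h_c·A = 14.45994 × 7.78004 × 1.485 = 167.061 kN.
I_c = b·h³/36 = 1.5 × 1.98³/36 = 0.323433 m⁴.
Centre of pressure: y_p = y_c + I_c/(y_c·A) = 8.11 + 0.323433/(8.11 × 1.485) = 8.11 + 0.0268557 = 8.13686 m along the plane.
The resultant acts 0.66 + 0.0268557 = 0.686856 m (along the plate) below the hinge at the top edge, so the moment about the hinge is M = F × 0.686856 = 167.061 × 0.686856 = 114.747 kN·m.
A normal force at the bottom, 1.98 m from the hinge, must supply this moment: P = 114.747/1.98 = 57.953 kN.

P ≈ 58.0 kN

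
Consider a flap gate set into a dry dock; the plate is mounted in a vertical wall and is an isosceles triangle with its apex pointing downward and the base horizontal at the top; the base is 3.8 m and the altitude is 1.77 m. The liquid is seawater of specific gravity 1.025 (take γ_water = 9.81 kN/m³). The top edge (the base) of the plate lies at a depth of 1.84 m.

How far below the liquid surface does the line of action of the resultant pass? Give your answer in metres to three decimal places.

h_p = 2.502 m

γ = 1.025 × 9.81 = 10.05525 kN/m³.
With the apex down, the centroid sits h/3 = 1.77/3 = 0.59 m below the base (the top edge), so the centroid depth is h_c = 1.84 + 0.59 = 2.43 m.
A = ½ × 3.8 × 1.77 = 3.363 m².
Resultant F = γ·h_c·A = 10.05525 × 2.43 × 3.363 = 82.1724 kN.
I_c = b·h³/36 = 3.8 × 1.77³/36 = 0.58533 m⁴.
Centre of pressure: y_p = y_c + I_c/(y_c·A) = 2.43 + 0.58533/(2.43 × 3.363) = 2.43 + 0.0716255 = 2.50163 m along the plane.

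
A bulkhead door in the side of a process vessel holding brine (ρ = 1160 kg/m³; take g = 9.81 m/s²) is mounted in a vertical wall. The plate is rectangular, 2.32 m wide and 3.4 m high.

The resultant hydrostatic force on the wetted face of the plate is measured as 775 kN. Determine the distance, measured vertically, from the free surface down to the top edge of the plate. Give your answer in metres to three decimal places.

γ = ρg = 1160 × 9.81 / 1000 = 11.3796 kN/m³.
A = 2.32 × 3.4 = 7.888 m².
From F = γ·h_c·A, the centroid depth is h_c = 775/(11.3796 × 7.888) = 8.63392 m.
The centroid lies 3.4/2 = 1.7 m below the top edge, so the top edge sits at h_top = 8.63392 − 1.7 = 6.93392 m below the surface.

d_top ≈ 6.934 m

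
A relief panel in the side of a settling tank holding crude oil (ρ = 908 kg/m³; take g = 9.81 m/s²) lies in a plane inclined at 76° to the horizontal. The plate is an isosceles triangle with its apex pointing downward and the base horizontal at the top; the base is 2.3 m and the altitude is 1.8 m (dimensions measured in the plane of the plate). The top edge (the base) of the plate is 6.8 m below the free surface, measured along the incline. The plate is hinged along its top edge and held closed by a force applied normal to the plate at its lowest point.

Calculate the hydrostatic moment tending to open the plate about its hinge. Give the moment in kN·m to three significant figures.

γ = ρg = 908 × 9.81 / 1000 = 8.90748 kN/m³.
Let θ = 76° be the plate's angle to the horizontal; measure y along the incline from where the plane meets the free surface. Vertical depth h = y·sinθ with sinθ = 0.970296.
With the apex down, the centroid sits h/3 = 1.8/3 = 0.6 m below the base (the top edge), so y_c = 6.8 + 0.6 = 7.4 m and h_c = 7.4 × 0.970296 = 7.18019 m.
A = ½ × 2.3 × 1.8 = 2.07 m².
Resultant F = γ·h_c·A = 8.90748 × 7.18019 × 2.07 = 132.392 kN.
I_c = b·h³/36 = 2.3 × 1.8³/36 = 0.3726 m⁴.
Centre of pressure: y_p = y_c + I_c/(y_c·A) = 7.4 + 0.3726/(7.4 × 2.07) = 7.4 + 0.0243243 = 7.42432 m along the plane.
The resultant acts 0.6 + 0.0243243 = 0.624324 m (along the plate) below the hinge at the top edge, so the moment about the hinge is M = F × 0.624324 = 132.392 × 0.624324 = 82.6555 kN·m.

M ≈ 82.7 kN·m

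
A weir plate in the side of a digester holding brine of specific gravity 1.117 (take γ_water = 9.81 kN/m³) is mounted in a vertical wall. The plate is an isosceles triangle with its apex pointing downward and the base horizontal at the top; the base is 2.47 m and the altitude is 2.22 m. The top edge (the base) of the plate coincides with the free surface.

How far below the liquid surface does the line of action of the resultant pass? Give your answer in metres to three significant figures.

γ = 1.117 × 9.81 = 10.95777 kN/m³.
With the apex down, the centroid sits h/3 = 2.22/3 = 0.74 m below the base (the top edge), so the centroid depth is h_c = 0.74 m.
A = ½ × 2.47 × 2.22 = 2.7417 m².
Resultant F = γ·h_c·A = 10.95777 × 0.74 × 2.7417 = 22.2318 kN.
I_c = b·h³/36 = 2.47 × 2.22³/36 = 0.750677 m⁴.
Centre of pressure: y_p = y_c + I_c/(y_c·A) = 0.74 + 0.750677/(0.74 × 2.7417) = 0.74 + 0.37 = 1.11 m along the plane.

h_p = 1.11 m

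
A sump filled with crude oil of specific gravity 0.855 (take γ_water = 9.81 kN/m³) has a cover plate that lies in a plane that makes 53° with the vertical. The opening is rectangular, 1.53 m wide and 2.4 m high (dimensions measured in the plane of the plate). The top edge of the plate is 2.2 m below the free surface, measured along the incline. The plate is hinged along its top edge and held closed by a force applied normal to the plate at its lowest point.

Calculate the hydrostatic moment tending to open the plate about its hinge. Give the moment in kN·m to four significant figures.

M ≈ 84.52 kN·m

γ = 0.855 × 9.81 = 8.38755 kN/m³.
The plate makes 53° with the vertical, i.e. θ = 90° − 53° = 37° to the horizontal. Measuring y along the incline from the free-surface line, vertical depth h = y·sinθ with sinθ = 0.601815.
The centroid lies 2.4/2 = 1.2 m below the top edge, so y_c = 2.2 + 1.2 = 3.4 m and h_c = 3.4 × 0.601815 = 2.04617 m.
A = 1.53 × 2.4 = 3.672 m².
Resultant F = γ·h_c·A = 8.38755 × 2.04617 × 3.672 = 63.0202 kN.
I_c = b·h³/12 = 1.53 × 2.4³/12 = 1.76256 m⁴.
Centre of pressure: y_p = y_c + I_c/(y_c·A) = 3.4 + 1.76256/(3.4 × 3.672) = 3.4 + 0.141176 = 3.54118 m along the plane.
The resultant acts 1.2 + 0.141176 = 1.34118 m (along the plate) below the hinge at the top edge, so the moment about the hinge is M = F × 1.34118 = 63.0202 × 1.34118 = 84.5214 kN·m.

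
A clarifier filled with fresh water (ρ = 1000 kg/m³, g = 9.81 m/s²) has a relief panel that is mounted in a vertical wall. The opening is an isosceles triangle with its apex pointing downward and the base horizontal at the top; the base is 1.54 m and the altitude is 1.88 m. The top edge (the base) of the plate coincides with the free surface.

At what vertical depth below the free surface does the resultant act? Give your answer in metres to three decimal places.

h_p = 0.940 m

γ = ρg = 1000 × 9.81 = 9810 N/m³ = 9.81 kN/m³.
With the apex down, the centroid sits h/3 = 1.88/3 = 0.626667 m below the base (the top edge), so the centroid depth is h_c = 0.626667 m.
A = ½ × 1.54 × 1.88 = 1.4476 m².
Resultant F = γ·h_c·A = 9.81 × 0.626667 × 1.4476 = 8.89927 kN.
I_c = b·h³/36 = 1.54 × 1.88³/36 = 0.284244 m⁴.
Centre of pressure: y_p = y_c + I_c/(y_c·A) = 0.626667 + 0.284244/(0.626667 × 1.4476) = 0.626667 + 0.313333 = 0.94 m along the plane.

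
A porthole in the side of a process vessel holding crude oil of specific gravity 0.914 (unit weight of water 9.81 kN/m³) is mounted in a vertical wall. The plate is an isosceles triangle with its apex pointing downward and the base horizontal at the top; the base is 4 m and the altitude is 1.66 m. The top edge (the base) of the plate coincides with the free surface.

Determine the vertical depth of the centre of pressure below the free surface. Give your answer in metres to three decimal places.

h_p = 0.830 m

γ = 0.914 × 9.81 = 8.96634 kN/m³.
With the apex down, the centroid sits h/3 = 1.66/3 = 0.553333 m below the base (the top edge), so the centroid depth is h_c = 0.553333 m.
A = ½ × 4 × 1.66 = 3.32 m².
Resultant F = γ·h_c·A = 8.96634 × 0.553333 × 3.32 = 16.4718 kN.
I_c = b·h³/36 = 4 × 1.66³/36 = 0.508255 m⁴.
Centre of pressure: y_p = y_c + I_c/(y_c·A) = 0.553333 + 0.508255/(0.553333 × 3.32) = 0.553333 + 0.276667 = 0.83 m along the plane.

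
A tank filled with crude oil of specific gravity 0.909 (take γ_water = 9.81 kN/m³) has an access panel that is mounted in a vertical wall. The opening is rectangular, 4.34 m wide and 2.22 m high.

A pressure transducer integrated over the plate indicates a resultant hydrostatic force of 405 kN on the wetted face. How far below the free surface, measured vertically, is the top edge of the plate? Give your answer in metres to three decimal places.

γ = 0.909 × 9.81 = 8.91729 kN/m³.
A = 4.34 × 2.22 = 9.6348 m².
From F = γ·h_c·A, the centroid depth is h_c = 405/(8.91729 × 9.6348) = 4.71389 m.
The centroid lies 2.22/2 = 1.11 m below the top edge, so the top edge sits at h_top = 4.71389 − 1.11 = 3.60389 m below the surface.

d_top ≈ 3.604 m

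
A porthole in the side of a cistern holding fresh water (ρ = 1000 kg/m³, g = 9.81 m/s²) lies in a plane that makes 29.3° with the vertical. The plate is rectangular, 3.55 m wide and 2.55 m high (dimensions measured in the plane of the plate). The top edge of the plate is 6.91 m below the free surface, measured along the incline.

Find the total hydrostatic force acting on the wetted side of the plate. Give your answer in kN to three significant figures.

F ≈ 634 kN

γ = ρg = 1000 × 9.81 = 9810 N/m³ = 9.81 kN/m³.
The plate makes 29.3° with the vertical, i.e. θ = 90° − 29.3° = 60.7° to the horizontal. Measuring y along the incline from the free-surface line, vertical depth h = y·sinθ with sinθ = 0.872069.
The centroid lies 2.55/2 = 1.275 m below the top edge, so y_c = 6.91 + 1.275 = 8.185 m and h_c = 8.185 × 0.872069 = 7.13788 m.
A = 3.55 × 2.55 = 9.0525 m².
Resultant F = γ·h_c·A = 9.81 × 7.13788 × 9.0525 = 633.88 kN.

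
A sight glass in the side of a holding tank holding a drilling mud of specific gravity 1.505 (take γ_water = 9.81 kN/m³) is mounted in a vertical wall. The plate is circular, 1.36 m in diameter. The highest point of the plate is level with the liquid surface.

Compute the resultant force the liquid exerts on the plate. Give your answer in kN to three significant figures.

F ≈ 14.6 kN

γ = 1.505 × 9.81 = 14.76405 kN/m³.
The centroid is at the centre, 0.68 m below the top of the plate, so the centroid depth is h_c = 0.68 m.
A = π(0.68)² = 1.45267 m².
Resultant F = γ·h_c·A = 14.76405 × 0.68 × 1.45267 = 14.5842 kN.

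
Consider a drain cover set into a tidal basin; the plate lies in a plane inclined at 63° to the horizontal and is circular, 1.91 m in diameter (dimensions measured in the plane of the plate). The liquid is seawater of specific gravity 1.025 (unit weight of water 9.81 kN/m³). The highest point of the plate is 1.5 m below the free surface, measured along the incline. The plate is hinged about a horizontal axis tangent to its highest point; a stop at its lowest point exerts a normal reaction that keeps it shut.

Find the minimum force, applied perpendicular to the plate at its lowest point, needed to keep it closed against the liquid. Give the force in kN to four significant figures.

γ = 1.025 × 9.81 = 10.05525 kN/m³.
Let θ = 63° be the plate's angle to the horizontal; measure y along the incline from where the plane meets the free surface. Vertical depth h = y·sinθ with sinθ = 0.891007.
The centroid is at the centre, 0.955 m below the top of the plate, so y_c = 1.5 + 0.955 = 2.455 m and h_c = 2.455 × 0.891007 = 2.18742 m.
A = π(0.955)² = 2.86521 m².
Resultant F = γ·h_c·A = 10.05525 × 2.18742 × 2.86521 = 63.0205 kN.
I_c = πr⁴/4 = π × 0.955⁴/4 = 0.653286 m⁴.
Centre of pressure: y_p = y_c + I_c/(y_c·A) = 2.455 + 0.653286/(2.455 × 2.86521) = 2.455 + 0.0928743 = 2.54787 m along the plane.
The resultant acts 0.955 + 0.0928743 = 1.04787 m (along the plate) below the hinge at the top edge, so the moment about the hinge is M = F × 1.04787 = 63.0205 × 1.04787 = 66.0373 kN·m.
A normal force at the bottom, 1.91 m from the hinge, must supply this moment: P = 66.0373/1.91 = 34.5745 kN.

P ≈ 34.57 kN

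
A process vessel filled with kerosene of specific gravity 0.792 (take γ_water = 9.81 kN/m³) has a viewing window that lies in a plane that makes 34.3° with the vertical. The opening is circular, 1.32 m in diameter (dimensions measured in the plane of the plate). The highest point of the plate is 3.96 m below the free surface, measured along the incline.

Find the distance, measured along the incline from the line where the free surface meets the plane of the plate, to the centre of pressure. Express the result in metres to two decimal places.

γ = 0.792 × 9.81 = 7.76952 kN/m³.
The plate makes 34.3° with the vertical, i.e. θ = 90° − 34.3° = 55.7° to the horizontal. Measuring y along the incline from the free-surface line, vertical depth h = y·sinθ with sinθ = 0.826098.
The centroid is at the centre, 0.66 m below the top of the plate, so y_c = 3.96 + 0.66 = 4.62 m and h_c = 4.62 × 0.826098 = 3.81657 m.
A = π(0.66)² = 1.36848 m².
Resultant F = γ·h_c·A = 7.76952 × 3.81657 × 1.36848 = 40.5794 kN.
I_c = πr⁴/4 = π × 0.66⁴/4 = 0.149027 m⁴.
Centre of pressure: y_p = y_c + I_c/(y_c·A) = 4.62 + 0.149027/(4.62 × 1.36848) = 4.62 + 0.0235714 = 4.64357 m along the plane.

y_p = 4.64 m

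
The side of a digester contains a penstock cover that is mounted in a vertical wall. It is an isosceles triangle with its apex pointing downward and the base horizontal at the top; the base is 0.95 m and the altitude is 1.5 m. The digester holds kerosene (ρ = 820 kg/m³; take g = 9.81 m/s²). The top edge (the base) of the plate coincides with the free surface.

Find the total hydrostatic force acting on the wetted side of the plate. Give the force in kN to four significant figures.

γ = ρg = 820 × 9.81 / 1000 = 8.0442 kN/m³.
With the apex down, the centroid sits h/3 = 1.5/3 = 0.5 m below the base (the top edge), so the centroid depth is h_c = 0.5 m.
A = ½ × 0.95 × 1.5 = 0.7125 m².
Resultant F = γ·h_c·A = 8.0442 × 0.5 × 0.7125 = 2.86575 kN.

F ≈ 2.866 kN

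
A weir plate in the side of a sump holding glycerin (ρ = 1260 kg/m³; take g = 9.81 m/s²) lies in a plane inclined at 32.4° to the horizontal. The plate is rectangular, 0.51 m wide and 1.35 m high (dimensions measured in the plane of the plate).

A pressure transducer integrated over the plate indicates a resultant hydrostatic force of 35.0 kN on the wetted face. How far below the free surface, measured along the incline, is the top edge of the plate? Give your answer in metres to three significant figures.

γ = ρg = 1260 × 9.81 / 1000 = 12.3606 kN/m³.
A = 0.51 × 1.35 = 0.6885 m².
From F = γ·h_c·A, the centroid depth is h_c = 35.0/(12.3606 × 0.6885) = 4.11268 m.
Let θ = 32.4° be the plate's angle to the horizontal; measure y along the incline from where the plane meets the free surface. Vertical depth h = y·sinθ with sinθ = 0.535827.
Along the incline, y_c = h_c/sinθ = 4.11268/0.535827 = 7.67539 m.
The centroid lies 1.35/2 = 0.675 m below the top edge, so the top edge sits at y_top = 7.67539 − 0.675 = 7.00039 m along the incline.

y_top ≈ 7.00 m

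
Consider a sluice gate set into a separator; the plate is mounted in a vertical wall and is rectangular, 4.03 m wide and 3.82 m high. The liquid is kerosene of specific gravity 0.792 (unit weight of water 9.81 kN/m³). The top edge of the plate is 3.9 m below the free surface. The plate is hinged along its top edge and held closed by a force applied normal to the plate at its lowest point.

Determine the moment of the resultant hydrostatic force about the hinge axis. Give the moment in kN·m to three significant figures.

γ = 0.792 × 9.81 = 7.76952 kN/m³.
The centroid lies 3.82/2 = 1.91 m below the top edge, so the centroid depth is h_c = 3.9 + 1.91 = 5.81 m.
A = 4.03 × 3.82 = 15.3946 m².
Resultant F = γ·h_c·A = 7.76952 × 5.81 × 15.3946 = 694.926 kN.
I_c = b·h³/12 = 4.03 × 3.82³/12 = 18.7203 m⁴.
Centre of pressure: y_p = y_c + I_c/(y_c·A) = 5.81 + 18.7203/(5.81 × 15.3946) = 5.81 + 0.2093 = 6.0193 m along the plane.
The resultant acts 1.91 + 0.2093 = 2.1193 m (along the plate) below the hinge at the top edge, so the moment about the hinge is M = F × 2.1193 = 694.926 × 2.1193 = 1472.76 kN·m.

M ≈ 1470 kN·m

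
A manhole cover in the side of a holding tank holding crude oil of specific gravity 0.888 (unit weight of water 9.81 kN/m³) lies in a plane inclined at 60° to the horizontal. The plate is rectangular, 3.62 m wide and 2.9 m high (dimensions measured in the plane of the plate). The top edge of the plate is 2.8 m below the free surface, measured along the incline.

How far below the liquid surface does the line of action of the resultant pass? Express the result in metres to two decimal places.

h_p = 3.82 m

γ = 0.888 × 9.81 = 8.71128 kN/m³.
Let θ = 60° be the plate's angle to the horizontal; measure y along the incline from where the plane meets the free surface. Vertical depth h = y·sinθ with sinθ = 0.866025.
The centroid lies 2.9/2 = 1.45 m below the top edge, so y_c = 2.8 + 1.45 = 4.25 m and h_c = 4.25 × 0.866025 = 3.68061 m.
A = 3.62 × 2.9 = 10.498 m².
Resultant F = γ·h_c·A = 8.71128 × 3.68061 × 10.498 = 336.596 kN.
I_c = b·h³/12 = 3.62 × 2.9³/12 = 7.35735 m⁴.
Centre of pressure: y_p = y_c + I_c/(y_c·A) = 4.25 + 7.35735/(4.25 × 10.498) = 4.25 + 0.164902 = 4.4149 m along the plane.
Vertically, h_p = y_p·sinθ = 4.4149 × 0.866025 = 3.82341 m.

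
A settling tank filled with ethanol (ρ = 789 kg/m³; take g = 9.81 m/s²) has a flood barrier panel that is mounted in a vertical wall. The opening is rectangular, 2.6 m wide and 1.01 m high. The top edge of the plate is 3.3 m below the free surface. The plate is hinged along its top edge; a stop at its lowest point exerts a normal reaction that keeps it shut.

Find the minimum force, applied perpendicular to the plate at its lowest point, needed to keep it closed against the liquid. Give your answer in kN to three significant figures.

P ≈ 40.4 kN

γ = ρg = 789 × 9.81 / 1000 = 7.74009 kN/m³.
The centroid lies 1.01/2 = 0.505 m below the top edge, so the centroid depth is h_c = 3.3 + 0.505 = 3.805 m.
A = 2.6 × 1.01 = 2.626 m².
Resultant F = γ·h_c·A = 7.74009 × 3.805 × 2.626 = 77.3384 kN.
I_c = b·h³/12 = 2.6 × 1.01³/12 = 0.223232 m⁴.
Centre of pressure: y_p = y_c + I_c/(y_c·A) = 3.805 + 0.223232/(3.805 × 2.626) = 3.805 + 0.0223412 = 3.82734 m along the plane.
The resultant acts 0.505 + 0.0223412 = 0.527341 m (along the plate) below the hinge at the top edge, so the moment about the hinge is M = F × 0.527341 = 77.3384 × 0.527341 = 40.7837 kN·m.
A normal force at the bottom, 1.01 m from the hinge, must supply this moment: P = 40.7837/1.01 = 40.3799 kN.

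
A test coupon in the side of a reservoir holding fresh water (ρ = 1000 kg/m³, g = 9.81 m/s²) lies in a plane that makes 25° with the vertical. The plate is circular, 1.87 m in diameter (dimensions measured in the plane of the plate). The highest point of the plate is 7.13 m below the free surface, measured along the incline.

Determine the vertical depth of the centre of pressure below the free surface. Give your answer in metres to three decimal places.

h_p = 7.334 m

γ = ρg = 1000 × 9.81 = 9810 N/m³ = 9.81 kN/m³.
The plate makes 25° with the vertical, i.e. θ = 90° − 25° = 65° to the horizontal. Measuring y along the incline from the free-surface line, vertical depth h = y·sinθ with sinθ = 0.906308.
The centroid is at the centre, 0.935 m below the top of the plate, so y_c = 7.13 + 0.935 = 8.065 m and h_c = 8.065 × 0.906308 = 7.30937 m.
A = π(0.935)² = 2.74646 m².
Resultant F = γ·h_c·A = 9.81 × 7.30937 × 2.74646 = 196.935 kN.
I_c = πr⁴/4 = π × 0.935⁴/4 = 0.600256 m⁴.
Centre of pressure: y_p = y_c + I_c/(y_c·A) = 8.065 + 0.600256/(8.065 × 2.74646) = 8.065 + 0.0270993 = 8.0921 m along the plane.
Vertically, h_p = y_p·sinθ = 8.0921 × 0.906308 = 7.33393 m.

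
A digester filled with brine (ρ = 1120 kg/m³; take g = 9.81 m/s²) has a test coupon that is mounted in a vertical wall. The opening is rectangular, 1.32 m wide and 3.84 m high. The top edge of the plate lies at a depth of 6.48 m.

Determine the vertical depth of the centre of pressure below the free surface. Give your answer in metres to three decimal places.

γ = ρg = 1120 × 9.81 / 1000 = 10.9872 kN/m³.
The centroid lies 3.84/2 = 1.92 m below the top edge, so the centroid depth is h_c = 6.48 + 1.92 = 8.4 m.
A = 1.32 × 3.84 = 5.0688 m².
Resultant F = γ·h_c·A = 10.9872 × 8.4 × 5.0688 = 467.812 kN.
I_c = b·h³/12 = 1.32 × 3.84³/12 = 6.22854 m⁴.
Centre of pressure: y_p = y_c + I_c/(y_c·A) = 8.4 + 6.22854/(8.4 × 5.0688) = 8.4 + 0.146286 = 8.54629 m along the plane.

h_p = 8.546 m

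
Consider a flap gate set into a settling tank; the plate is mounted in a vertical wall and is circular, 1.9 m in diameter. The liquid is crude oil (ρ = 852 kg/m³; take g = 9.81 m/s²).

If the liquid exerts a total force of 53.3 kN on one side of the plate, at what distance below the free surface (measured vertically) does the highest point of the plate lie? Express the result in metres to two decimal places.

d_top ≈ 1.30 m

γ = ρg = 852 × 9.81 / 1000 = 8.35812 kN/m³.
A = π(0.95)² = 2.83529 m².
From F = γ·h_c·A, the centroid depth is h_c = 53.3/(8.35812 × 2.83529) = 2.24916 m.
The centroid is at the centre, 0.95 m below the top of the plate, so the highest point sits at h_top = 2.24916 − 0.95 = 1.29916 m below the surface.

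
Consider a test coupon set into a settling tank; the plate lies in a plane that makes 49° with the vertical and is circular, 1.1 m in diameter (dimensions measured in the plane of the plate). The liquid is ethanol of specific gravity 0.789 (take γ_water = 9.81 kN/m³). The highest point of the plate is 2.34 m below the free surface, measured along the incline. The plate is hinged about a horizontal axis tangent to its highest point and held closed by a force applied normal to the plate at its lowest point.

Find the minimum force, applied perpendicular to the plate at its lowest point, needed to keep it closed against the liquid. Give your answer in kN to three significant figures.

P ≈ 7.30 kN

γ = 0.789 × 9.81 = 7.74009 kN/m³.
The plate makes 49° with the vertical, i.e. θ = 90° − 49° = 41° to the horizontal. Measuring y along the incline from the free-surface line, vertical depth h = y·sinθ with sinθ = 0.656059.
The centroid is at the centre, 0.55 m below the top of the plate, so y_c = 2.34 + 0.55 = 2.89 m and h_c = 2.89 × 0.656059 = 1.89601 m.
A = π(0.55)² = 0.950332 m².
Resultant F = γ·h_c·A = 7.74009 × 1.89601 × 0.950332 = 13.9464 kN.
I_c = πr⁴/4 = π × 0.55⁴/4 = 0.0718688 m⁴.
Centre of pressure: y_p = y_c + I_c/(y_c·A) = 2.89 + 0.0718688/(2.89 × 0.950332) = 2.89 + 0.0261678 = 2.91617 m along the plane.
The resultant acts 0.55 + 0.0261678 = 0.576168 m (along the plate) below the hinge at the top edge, so the moment about the hinge is M = F × 0.576168 = 13.9464 × 0.576168 = 8.03547 kN·m.
A normal force at the bottom, 1.1 m from the hinge, must supply this moment: P = 8.03547/1.1 = 7.30497 kN.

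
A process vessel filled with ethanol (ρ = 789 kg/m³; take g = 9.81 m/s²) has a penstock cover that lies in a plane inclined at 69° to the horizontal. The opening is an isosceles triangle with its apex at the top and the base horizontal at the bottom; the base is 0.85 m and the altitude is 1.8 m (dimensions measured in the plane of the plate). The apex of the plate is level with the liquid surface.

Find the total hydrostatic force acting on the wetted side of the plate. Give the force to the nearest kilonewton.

γ = ρg = 789 × 9.81 / 1000 = 7.74009 kN/m³.
Let θ = 69° be the plate's angle to the horizontal; measure y along the incline from where the plane meets the free surface. Vertical depth h = y·sinθ with sinθ = 0.933580.
With the apex up, the centroid sits 2h/3 = 2 × 1.8/3 = 1.2 m below the apex, so y_c = 1.2 m and h_c = 1.2 × 0.933580 = 1.1203 m.
A = ½ × 0.85 × 1.8 = 0.765 m².
Resultant F = γ·h_c·A = 7.74009 × 1.1203 × 0.765 = 6.63349 kN.

F ≈ 7 kN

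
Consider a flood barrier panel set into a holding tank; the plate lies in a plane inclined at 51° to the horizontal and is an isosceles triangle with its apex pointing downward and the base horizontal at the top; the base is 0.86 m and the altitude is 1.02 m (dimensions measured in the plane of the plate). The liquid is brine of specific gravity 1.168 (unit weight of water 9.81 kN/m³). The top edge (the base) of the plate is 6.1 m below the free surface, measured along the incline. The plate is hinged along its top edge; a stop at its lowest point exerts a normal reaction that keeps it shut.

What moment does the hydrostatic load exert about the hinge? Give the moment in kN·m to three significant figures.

M ≈ 8.78 kN·m

γ = 1.168 × 9.81 = 11.45808 kN/m³.
Let θ = 51° be the plate's angle to the horizontal; measure y along the incline from where the plane meets the free surface. Vertical depth h = y·sinθ with sinθ = 0.777146.
With the apex down, the centroid sits h/3 = 1.02/3 = 0.34 m below the base (the top edge), so y_c = 6.1 + 0.34 = 6.44 m and h_c = 6.44 × 0.777146 = 5.00482 m.
A = ½ × 0.86 × 1.02 = 0.4386 m².
Resultant F = γ·h_c·A = 11.45808 × 5.00482 × 0.4386 = 25.1518 kN.
I_c = b·h³/36 = 0.86 × 1.02³/36 = 0.0253511 m⁴.
Centre of pressure: y_p = y_c + I_c/(y_c·A) = 6.44 + 0.0253511/(6.44 × 0.4386) = 6.44 + 0.00897516 = 6.44898 m along the plane.
The resultant acts 0.34 + 0.00897516 = 0.348975 m (along the plate) below the hinge at the top edge, so the moment about the hinge is M = F × 0.348975 = 25.1518 × 0.348975 = 8.77735 kN·m.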